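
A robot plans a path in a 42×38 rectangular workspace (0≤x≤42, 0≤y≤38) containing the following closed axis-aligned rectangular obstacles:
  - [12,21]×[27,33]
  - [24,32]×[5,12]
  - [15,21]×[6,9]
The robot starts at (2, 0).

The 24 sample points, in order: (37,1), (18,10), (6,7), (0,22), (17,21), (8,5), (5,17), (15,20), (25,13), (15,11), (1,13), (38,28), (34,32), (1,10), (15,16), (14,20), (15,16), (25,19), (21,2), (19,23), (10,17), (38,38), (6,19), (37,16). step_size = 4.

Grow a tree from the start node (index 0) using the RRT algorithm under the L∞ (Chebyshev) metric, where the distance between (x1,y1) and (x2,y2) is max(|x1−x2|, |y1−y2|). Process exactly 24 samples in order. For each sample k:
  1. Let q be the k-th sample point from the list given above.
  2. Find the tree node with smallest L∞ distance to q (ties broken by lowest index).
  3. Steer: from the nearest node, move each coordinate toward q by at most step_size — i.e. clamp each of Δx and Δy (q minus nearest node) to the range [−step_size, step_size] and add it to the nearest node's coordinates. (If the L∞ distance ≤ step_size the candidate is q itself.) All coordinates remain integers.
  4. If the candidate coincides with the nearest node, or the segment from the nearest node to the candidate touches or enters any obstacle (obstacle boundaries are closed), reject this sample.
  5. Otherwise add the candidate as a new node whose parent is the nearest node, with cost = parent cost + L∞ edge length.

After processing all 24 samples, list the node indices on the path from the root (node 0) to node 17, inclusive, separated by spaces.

1. q=(37,1) nearest=0 d=35 new=(6,1) → add node 1 parent=0 cost=4
2. q=(18,10) nearest=1 d=12 new=(10,5) → add node 2 parent=1 cost=8
3. q=(6,7) nearest=2 d=4 new=(6,7) → add node 3 parent=2 cost=12
4. q=(0,22) nearest=3 d=15 new=(2,11) → add node 4 parent=3 cost=16
5. q=(17,21) nearest=3 d=14 new=(10,11) → add node 5 parent=3 cost=16
6. q=(8,5) nearest=2 d=2 new=(8,5) → add node 6 parent=2 cost=10
7. q=(5,17) nearest=4 d=6 new=(5,15) → add node 7 parent=4 cost=20
8. q=(15,20) nearest=5 d=9 new=(14,15) → add node 8 parent=5 cost=20
9. q=(25,13) nearest=8 d=11 new=(18,13) → add node 9 parent=8 cost=24
10. q=(15,11) nearest=9 d=3 new=(15,11) → add node 10 parent=9 cost=27
11. q=(1,13) nearest=4 d=2 new=(1,13) → add node 11 parent=4 cost=18
12. q=(38,28) nearest=9 d=20 new=(22,17) → add node 12 parent=9 cost=28
13. q=(34,32) nearest=12 d=15 new=(26,21) → add node 13 parent=12 cost=32
14. q=(1,10) nearest=4 d=1 new=(1,10) → add node 14 parent=4 cost=17
15. q=(15,16) nearest=8 d=1 new=(15,16) → add node 15 parent=8 cost=21
16. q=(14,20) nearest=15 d=4 new=(14,20) → add node 16 parent=15 cost=25
17. q=(15,16) nearest=15 d=0 → coincident, reject
18. q=(25,19) nearest=13 d=2 new=(25,19) → add node 17 parent=13 cost=34
19. q=(21,2) nearest=10 d=9 new=(19,7) → blocked by [15,21]×[6,9], reject
20. q=(19,23) nearest=16 d=5 new=(18,23) → add node 18 parent=16 cost=29
21. q=(10,17) nearest=8 d=4 new=(10,17) → add node 19 parent=8 cost=24
22. q=(38,38) nearest=13 d=17 new=(30,25) → add node 20 parent=13 cost=36
23. q=(6,19) nearest=7 d=4 new=(6,19) → add node 21 parent=7 cost=24
24. q=(37,16) nearest=20 d=9 new=(34,21) → add node 22 parent=20 cost=40

Path: 0 1 2 3 5 8 9 12 13 17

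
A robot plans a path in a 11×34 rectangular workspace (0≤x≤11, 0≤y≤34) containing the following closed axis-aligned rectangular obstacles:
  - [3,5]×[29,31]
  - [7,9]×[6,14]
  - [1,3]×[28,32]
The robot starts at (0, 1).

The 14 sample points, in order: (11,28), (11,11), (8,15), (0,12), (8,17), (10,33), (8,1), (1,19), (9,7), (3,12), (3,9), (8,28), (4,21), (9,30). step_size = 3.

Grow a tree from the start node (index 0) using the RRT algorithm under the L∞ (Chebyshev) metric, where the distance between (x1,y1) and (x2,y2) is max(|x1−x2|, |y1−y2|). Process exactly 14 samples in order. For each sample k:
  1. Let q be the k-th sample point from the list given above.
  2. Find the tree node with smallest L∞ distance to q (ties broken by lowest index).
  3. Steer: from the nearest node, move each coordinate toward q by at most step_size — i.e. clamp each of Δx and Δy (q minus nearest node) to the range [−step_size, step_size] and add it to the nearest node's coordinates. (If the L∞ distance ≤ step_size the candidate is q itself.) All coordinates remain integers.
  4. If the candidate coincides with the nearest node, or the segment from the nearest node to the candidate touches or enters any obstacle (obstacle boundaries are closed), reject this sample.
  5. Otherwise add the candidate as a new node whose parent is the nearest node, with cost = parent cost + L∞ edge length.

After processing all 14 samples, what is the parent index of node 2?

Parent of node 2: 1

1. q=(11,28) nearest=0 d=27 new=(3,4) → add node 1 parent=0 cost=3
2. q=(11,11) nearest=1 d=8 new=(6,7) → add node 2 parent=1 cost=6
3. q=(8,15) nearest=2 d=8 new=(8,10) → blocked by [7,9]×[6,14], reject
4. q=(0,12) nearest=2 d=6 new=(3,10) → add node 3 parent=2 cost=9
5. q=(8,17) nearest=3 d=7 new=(6,13) → add node 4 parent=3 cost=12
6. q=(10,33) nearest=4 d=20 new=(9,16) → blocked by [7,9]×[6,14], reject
7. q=(8,1) nearest=1 d=5 new=(6,1) → add node 5 parent=1 cost=6
8. q=(1,19) nearest=4 d=6 new=(3,16) → add node 6 parent=4 cost=15
9. q=(9,7) nearest=2 d=3 new=(9,7) → blocked by [7,9]×[6,14], reject
10. q=(3,12) nearest=3 d=2 new=(3,12) → add node 7 parent=3 cost=11
11. q=(3,9) nearest=3 d=1 new=(3,9) → add node 8 parent=3 cost=10
12. q=(8,28) nearest=6 d=12 new=(6,19) → add node 9 parent=6 cost=18
13. q=(4,21) nearest=9 d=2 new=(4,21) → add node 10 parent=9 cost=20
14. q=(9,30) nearest=10 d=9 new=(7,24) → add node 11 parent=10 cost=23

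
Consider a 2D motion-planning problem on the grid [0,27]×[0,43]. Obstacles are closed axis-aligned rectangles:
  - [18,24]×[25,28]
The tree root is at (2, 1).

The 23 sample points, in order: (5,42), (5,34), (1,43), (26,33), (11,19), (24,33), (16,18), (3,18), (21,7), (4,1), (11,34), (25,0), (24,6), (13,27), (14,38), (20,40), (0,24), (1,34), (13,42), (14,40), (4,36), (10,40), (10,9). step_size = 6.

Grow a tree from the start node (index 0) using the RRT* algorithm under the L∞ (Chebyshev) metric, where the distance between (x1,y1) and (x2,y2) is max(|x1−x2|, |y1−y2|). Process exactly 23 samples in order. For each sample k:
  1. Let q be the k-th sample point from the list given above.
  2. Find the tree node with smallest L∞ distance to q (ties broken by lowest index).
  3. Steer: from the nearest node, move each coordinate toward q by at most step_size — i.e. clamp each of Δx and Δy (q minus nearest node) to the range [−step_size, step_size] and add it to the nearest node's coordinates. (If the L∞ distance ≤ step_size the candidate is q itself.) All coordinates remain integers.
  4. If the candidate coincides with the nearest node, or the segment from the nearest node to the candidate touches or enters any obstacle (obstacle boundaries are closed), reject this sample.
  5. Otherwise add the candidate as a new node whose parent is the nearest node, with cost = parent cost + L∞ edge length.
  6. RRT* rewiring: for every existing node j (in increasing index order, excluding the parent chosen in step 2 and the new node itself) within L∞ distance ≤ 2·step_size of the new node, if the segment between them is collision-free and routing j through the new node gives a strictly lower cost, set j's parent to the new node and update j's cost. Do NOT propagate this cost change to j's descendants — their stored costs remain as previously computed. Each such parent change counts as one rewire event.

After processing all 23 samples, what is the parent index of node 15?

Parent of node 15: 14

1. q=(5,42) nearest=0 d=41 new=(5,7) → add node 1 parent=0 cost=6
2. q=(5,34) nearest=1 d=27 new=(5,13) → add node 2 parent=1 cost=12
3. q=(1,43) nearest=2 d=30 new=(1,19) → add node 3 parent=2 cost=18
4. q=(26,33) nearest=2 d=21 new=(11,19) → add node 4 parent=2 cost=18
5. q=(11,19) nearest=4 d=0 → coincident, reject
6. q=(24,33) nearest=4 d=14 new=(17,25) → add node 5 parent=4 cost=24
7. q=(16,18) nearest=4 d=5 new=(16,18) → add node 6 parent=4 cost=23
8. q=(3,18) nearest=3 d=2 new=(3,18) → add node 7 parent=3 cost=20
9. q=(21,7) nearest=6 d=11 new=(21,12) → add node 8 parent=6 cost=29
10. q=(4,1) nearest=0 d=2 new=(4,1) → add node 9 parent=0 cost=2
11. q=(11,34) nearest=5 d=9 new=(11,31) → add node 10 parent=5 cost=30
12. q=(25,0) nearest=8 d=12 new=(25,6) → add node 11 parent=8 cost=35
13. q=(24,6) nearest=11 d=1 new=(24,6) → add node 12 parent=11 cost=36
14. q=(13,27) nearest=5 d=4 new=(13,27) → add node 13 parent=5 cost=28
15. q=(14,38) nearest=10 d=7 new=(14,37) → add node 14 parent=10 cost=36
16. q=(20,40) nearest=14 d=6 new=(20,40) → add node 15 parent=14 cost=42
17. q=(0,24) nearest=3 d=5 new=(0,24) → add node 16 parent=3 cost=23
18. q=(1,34) nearest=10 d=10 new=(5,34) → add node 17 parent=10 cost=36
19. q=(13,42) nearest=14 d=5 new=(13,42) → add node 18 parent=14 cost=41
20. q=(14,40) nearest=18 d=2 new=(14,40) → add node 19 parent=18 cost=43
21. q=(4,36) nearest=17 d=2 new=(4,36) → add node 20 parent=17 cost=38
22. q=(10,40) nearest=18 d=3 new=(10,40) → add node 21 parent=18 cost=44
23. q=(10,9) nearest=1 d=5 new=(10,9) → add node 22 parent=1 cost=11; rewire 6→22 (20<23); rewire 8→22 (22<29)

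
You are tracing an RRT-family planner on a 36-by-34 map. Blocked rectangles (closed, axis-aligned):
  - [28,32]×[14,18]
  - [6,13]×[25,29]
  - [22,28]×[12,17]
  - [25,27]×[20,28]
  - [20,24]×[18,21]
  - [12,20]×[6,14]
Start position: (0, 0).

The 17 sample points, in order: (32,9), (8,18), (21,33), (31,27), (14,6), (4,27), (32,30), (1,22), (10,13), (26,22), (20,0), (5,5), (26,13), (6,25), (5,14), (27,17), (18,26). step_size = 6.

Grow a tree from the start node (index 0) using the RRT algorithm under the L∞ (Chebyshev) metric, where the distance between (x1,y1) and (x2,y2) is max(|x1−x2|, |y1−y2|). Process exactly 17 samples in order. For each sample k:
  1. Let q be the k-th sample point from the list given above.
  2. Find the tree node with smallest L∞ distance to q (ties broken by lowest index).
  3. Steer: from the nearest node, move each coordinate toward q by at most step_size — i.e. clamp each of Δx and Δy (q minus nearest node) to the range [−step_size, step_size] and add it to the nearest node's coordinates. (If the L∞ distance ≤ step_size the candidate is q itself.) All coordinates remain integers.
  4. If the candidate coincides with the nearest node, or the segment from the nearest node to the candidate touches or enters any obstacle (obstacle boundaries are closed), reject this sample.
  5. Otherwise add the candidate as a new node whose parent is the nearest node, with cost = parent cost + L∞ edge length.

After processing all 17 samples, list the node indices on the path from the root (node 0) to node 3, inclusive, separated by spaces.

1. q=(32,9) nearest=0 d=32 new=(6,6) → add node 1 parent=0 cost=6
2. q=(8,18) nearest=1 d=12 new=(8,12) → add node 2 parent=1 cost=12
3. q=(21,33) nearest=2 d=21 new=(14,18) → add node 3 parent=2 cost=18
4. q=(31,27) nearest=3 d=17 new=(20,24) → add node 4 parent=3 cost=24
5. q=(14,6) nearest=2 d=6 new=(14,6) → blocked by [12,20]×[6,14], reject
6. q=(4,27) nearest=3 d=10 new=(8,24) → add node 5 parent=3 cost=24
7. q=(32,30) nearest=4 d=12 new=(26,30) → add node 6 parent=4 cost=30
8. q=(1,22) nearest=5 d=7 new=(2,22) → add node 7 parent=5 cost=30
9. q=(10,13) nearest=2 d=2 new=(10,13) → add node 8 parent=2 cost=14
10. q=(26,22) nearest=4 d=6 new=(26,22) → blocked by [25,27]×[20,28], reject
11. q=(20,0) nearest=2 d=12 new=(14,6) → blocked by [12,20]×[6,14], reject
12. q=(5,5) nearest=1 d=1 new=(5,5) → add node 9 parent=1 cost=7
13. q=(26,13) nearest=4 d=11 new=(26,18) → blocked by [20,24]×[18,21], reject
14. q=(6,25) nearest=5 d=2 new=(6,25) → blocked by [6,13]×[25,29], reject
15. q=(5,14) nearest=2 d=3 new=(5,14) → add node 10 parent=2 cost=15
16. q=(27,17) nearest=4 d=7 new=(26,18) → blocked by [20,24]×[18,21], reject
17. q=(18,26) nearest=4 d=2 new=(18,26) → add node 11 parent=4 cost=26

Path: 0 1 2 3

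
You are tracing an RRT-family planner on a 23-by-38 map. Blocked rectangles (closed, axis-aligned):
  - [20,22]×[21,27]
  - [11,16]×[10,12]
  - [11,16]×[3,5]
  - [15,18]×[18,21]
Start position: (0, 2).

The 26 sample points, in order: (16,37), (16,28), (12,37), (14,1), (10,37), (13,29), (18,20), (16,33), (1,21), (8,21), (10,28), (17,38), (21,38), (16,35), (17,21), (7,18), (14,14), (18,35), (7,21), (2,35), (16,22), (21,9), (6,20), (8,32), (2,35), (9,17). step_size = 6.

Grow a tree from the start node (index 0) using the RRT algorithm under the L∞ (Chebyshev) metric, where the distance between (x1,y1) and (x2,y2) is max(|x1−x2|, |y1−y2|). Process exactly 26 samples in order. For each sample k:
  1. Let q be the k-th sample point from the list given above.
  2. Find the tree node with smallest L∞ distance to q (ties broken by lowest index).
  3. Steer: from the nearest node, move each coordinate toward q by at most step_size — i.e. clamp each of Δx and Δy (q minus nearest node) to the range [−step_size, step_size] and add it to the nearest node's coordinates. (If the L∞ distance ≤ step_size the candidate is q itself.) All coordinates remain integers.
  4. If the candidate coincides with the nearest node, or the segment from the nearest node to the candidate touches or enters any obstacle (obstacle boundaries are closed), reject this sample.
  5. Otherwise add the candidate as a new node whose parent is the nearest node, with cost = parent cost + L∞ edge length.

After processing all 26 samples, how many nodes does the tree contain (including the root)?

Node count: 24

1. q=(16,37) nearest=0 d=35 new=(6,8) → add node 1 parent=0 cost=6
2. q=(16,28) nearest=1 d=20 new=(12,14) → add node 2 parent=1 cost=12
3. q=(12,37) nearest=2 d=23 new=(12,20) → add node 3 parent=2 cost=18
4. q=(14,1) nearest=1 d=8 new=(12,2) → blocked by [11,16]×[3,5], reject
5. q=(10,37) nearest=3 d=17 new=(10,26) → add node 4 parent=3 cost=24
6. q=(13,29) nearest=4 d=3 new=(13,29) → add node 5 parent=4 cost=27
7. q=(18,20) nearest=2 d=6 new=(18,20) → blocked by [15,18]×[18,21], reject
8. q=(16,33) nearest=5 d=4 new=(16,33) → add node 6 parent=5 cost=31
9. q=(1,21) nearest=4 d=9 new=(4,21) → add node 7 parent=4 cost=30
10. q=(8,21) nearest=3 d=4 new=(8,21) → add node 8 parent=3 cost=22
11. q=(10,28) nearest=4 d=2 new=(10,28) → add node 9 parent=4 cost=26
12. q=(17,38) nearest=6 d=5 new=(17,38) → add node 10 parent=6 cost=36
13. q=(21,38) nearest=10 d=4 new=(21,38) → add node 11 parent=10 cost=40
14. q=(16,35) nearest=6 d=2 new=(16,35) → add node 12 parent=6 cost=33
15. q=(17,21) nearest=3 d=5 new=(17,21) → blocked by [15,18]×[18,21], reject
16. q=(7,18) nearest=7 d=3 new=(7,18) → add node 13 parent=7 cost=33
17. q=(14,14) nearest=2 d=2 new=(14,14) → add node 14 parent=2 cost=14
18. q=(18,35) nearest=6 d=2 new=(18,35) → add node 15 parent=6 cost=33
19. q=(7,21) nearest=8 d=1 new=(7,21) → add node 16 parent=8 cost=23
20. q=(2,35) nearest=9 d=8 new=(4,34) → add node 17 parent=9 cost=32
21. q=(16,22) nearest=3 d=4 new=(16,22) → add node 18 parent=3 cost=22
22. q=(21,9) nearest=14 d=7 new=(20,9) → add node 19 parent=14 cost=20
23. q=(6,20) nearest=16 d=1 new=(6,20) → add node 20 parent=16 cost=24
24. q=(8,32) nearest=9 d=4 new=(8,32) → add node 21 parent=9 cost=30
25. q=(2,35) nearest=17 d=2 new=(2,35) → add node 22 parent=17 cost=34
26. q=(9,17) nearest=13 d=2 new=(9,17) → add node 23 parent=13 cost=35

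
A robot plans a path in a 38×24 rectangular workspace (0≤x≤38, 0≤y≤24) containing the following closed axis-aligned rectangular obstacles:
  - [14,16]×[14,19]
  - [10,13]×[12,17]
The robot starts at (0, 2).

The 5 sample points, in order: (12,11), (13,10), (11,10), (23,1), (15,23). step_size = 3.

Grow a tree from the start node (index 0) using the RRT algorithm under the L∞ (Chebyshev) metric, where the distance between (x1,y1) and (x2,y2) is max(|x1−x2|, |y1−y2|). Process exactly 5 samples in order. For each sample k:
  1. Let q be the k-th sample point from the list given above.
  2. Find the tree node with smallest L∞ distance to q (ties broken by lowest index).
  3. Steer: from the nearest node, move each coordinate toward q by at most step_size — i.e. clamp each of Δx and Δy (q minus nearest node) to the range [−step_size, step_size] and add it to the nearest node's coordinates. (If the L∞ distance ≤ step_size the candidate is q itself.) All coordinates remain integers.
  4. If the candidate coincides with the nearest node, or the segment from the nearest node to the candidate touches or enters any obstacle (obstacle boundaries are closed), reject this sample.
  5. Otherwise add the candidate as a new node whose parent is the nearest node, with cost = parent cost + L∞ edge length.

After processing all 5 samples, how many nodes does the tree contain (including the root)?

1. q=(12,11) nearest=0 d=12 new=(3,5) → add node 1 parent=0 cost=3
2. q=(13,10) nearest=1 d=10 new=(6,8) → add node 2 parent=1 cost=6
3. q=(11,10) nearest=2 d=5 new=(9,10) → add node 3 parent=2 cost=9
4. q=(23,1) nearest=3 d=14 new=(12,7) → add node 4 parent=3 cost=12
5. q=(15,23) nearest=3 d=13 new=(12,13) → blocked by [10,13]×[12,17], reject

Node count: 5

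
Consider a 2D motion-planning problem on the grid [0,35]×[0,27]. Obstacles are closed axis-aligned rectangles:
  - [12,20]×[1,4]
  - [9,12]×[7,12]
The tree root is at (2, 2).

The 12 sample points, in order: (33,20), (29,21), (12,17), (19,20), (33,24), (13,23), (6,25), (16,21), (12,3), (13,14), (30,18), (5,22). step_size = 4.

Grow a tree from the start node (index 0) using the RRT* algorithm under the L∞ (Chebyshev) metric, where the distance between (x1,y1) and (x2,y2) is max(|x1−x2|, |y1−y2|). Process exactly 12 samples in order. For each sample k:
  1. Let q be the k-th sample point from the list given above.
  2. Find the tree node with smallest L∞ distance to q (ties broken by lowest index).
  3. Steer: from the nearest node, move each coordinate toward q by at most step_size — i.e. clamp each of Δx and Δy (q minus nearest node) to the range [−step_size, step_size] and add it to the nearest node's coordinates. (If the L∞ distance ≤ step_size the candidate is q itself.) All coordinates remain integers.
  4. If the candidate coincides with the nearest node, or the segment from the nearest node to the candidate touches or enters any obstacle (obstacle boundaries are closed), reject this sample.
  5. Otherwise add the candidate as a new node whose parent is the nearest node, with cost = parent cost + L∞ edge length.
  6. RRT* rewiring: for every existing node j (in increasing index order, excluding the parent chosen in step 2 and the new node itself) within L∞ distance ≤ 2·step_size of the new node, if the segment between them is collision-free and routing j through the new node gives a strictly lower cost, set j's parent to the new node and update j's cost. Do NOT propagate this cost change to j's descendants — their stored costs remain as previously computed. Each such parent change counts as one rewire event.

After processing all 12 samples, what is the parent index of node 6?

Parent of node 6: 5

1. q=(33,20) nearest=0 d=31 new=(6,6) → add node 1 parent=0 cost=4
2. q=(29,21) nearest=1 d=23 new=(10,10) → blocked by [9,12]×[7,12], reject
3. q=(12,17) nearest=1 d=11 new=(10,10) → blocked by [9,12]×[7,12], reject
4. q=(19,20) nearest=1 d=14 new=(10,10) → blocked by [9,12]×[7,12], reject
5. q=(33,24) nearest=1 d=27 new=(10,10) → blocked by [9,12]×[7,12], reject
6. q=(13,23) nearest=1 d=17 new=(10,10) → blocked by [9,12]×[7,12], reject
7. q=(6,25) nearest=1 d=19 new=(6,10) → add node 2 parent=1 cost=8
8. q=(16,21) nearest=2 d=11 new=(10,14) → add node 3 parent=2 cost=12
9. q=(12,3) nearest=1 d=6 new=(10,3) → add node 4 parent=1 cost=8
10. q=(13,14) nearest=3 d=3 new=(13,14) → add node 5 parent=3 cost=15
11. q=(30,18) nearest=5 d=17 new=(17,18) → add node 6 parent=5 cost=19
12. q=(5,22) nearest=3 d=8 new=(6,18) → add node 7 parent=3 cost=16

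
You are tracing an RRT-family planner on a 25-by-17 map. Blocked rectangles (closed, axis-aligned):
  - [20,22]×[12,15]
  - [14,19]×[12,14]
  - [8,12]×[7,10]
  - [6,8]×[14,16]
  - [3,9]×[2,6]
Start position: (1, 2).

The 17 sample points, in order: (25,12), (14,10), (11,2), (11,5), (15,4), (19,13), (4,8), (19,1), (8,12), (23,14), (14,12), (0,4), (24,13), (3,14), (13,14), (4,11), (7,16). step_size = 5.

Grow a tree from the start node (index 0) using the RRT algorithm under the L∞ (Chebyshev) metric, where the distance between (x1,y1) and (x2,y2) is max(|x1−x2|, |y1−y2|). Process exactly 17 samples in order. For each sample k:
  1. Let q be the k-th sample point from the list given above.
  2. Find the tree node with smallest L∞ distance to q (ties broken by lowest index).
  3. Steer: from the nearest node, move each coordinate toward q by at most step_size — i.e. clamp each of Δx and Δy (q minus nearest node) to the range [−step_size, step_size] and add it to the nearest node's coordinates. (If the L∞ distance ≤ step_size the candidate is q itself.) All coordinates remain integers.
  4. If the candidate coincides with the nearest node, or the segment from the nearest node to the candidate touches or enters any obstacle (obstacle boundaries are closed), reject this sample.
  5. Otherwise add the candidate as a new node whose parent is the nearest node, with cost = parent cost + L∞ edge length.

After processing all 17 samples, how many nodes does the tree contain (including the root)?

1. q=(25,12) nearest=0 d=24 new=(6,7) → blocked by [3,9]×[2,6], reject
2. q=(14,10) nearest=0 d=13 new=(6,7) → blocked by [3,9]×[2,6], reject
3. q=(11,2) nearest=0 d=10 new=(6,2) → blocked by [3,9]×[2,6], reject
4. q=(11,5) nearest=0 d=10 new=(6,5) → blocked by [3,9]×[2,6], reject
5. q=(15,4) nearest=0 d=14 new=(6,4) → blocked by [3,9]×[2,6], reject
6. q=(19,13) nearest=0 d=18 new=(6,7) → blocked by [3,9]×[2,6], reject
7. q=(4,8) nearest=0 d=6 new=(4,7) → blocked by [3,9]×[2,6], reject
8. q=(19,1) nearest=0 d=18 new=(6,1) → add node 1 parent=0 cost=5
9. q=(8,12) nearest=0 d=10 new=(6,7) → blocked by [3,9]×[2,6], reject
10. q=(23,14) nearest=1 d=17 new=(11,6) → blocked by [3,9]×[2,6], reject
11. q=(14,12) nearest=1 d=11 new=(11,6) → blocked by [3,9]×[2,6], reject
12. q=(0,4) nearest=0 d=2 new=(0,4) → add node 2 parent=0 cost=2
13. q=(24,13) nearest=1 d=18 new=(11,6) → blocked by [3,9]×[2,6], reject
14. q=(3,14) nearest=2 d=10 new=(3,9) → add node 3 parent=2 cost=7
15. q=(13,14) nearest=3 d=10 new=(8,14) → blocked by [6,8]×[14,16], reject
16. q=(4,11) nearest=3 d=2 new=(4,11) → add node 4 parent=3 cost=9
17. q=(7,16) nearest=4 d=5 new=(7,16) → blocked by [6,8]×[14,16], reject

Node count: 5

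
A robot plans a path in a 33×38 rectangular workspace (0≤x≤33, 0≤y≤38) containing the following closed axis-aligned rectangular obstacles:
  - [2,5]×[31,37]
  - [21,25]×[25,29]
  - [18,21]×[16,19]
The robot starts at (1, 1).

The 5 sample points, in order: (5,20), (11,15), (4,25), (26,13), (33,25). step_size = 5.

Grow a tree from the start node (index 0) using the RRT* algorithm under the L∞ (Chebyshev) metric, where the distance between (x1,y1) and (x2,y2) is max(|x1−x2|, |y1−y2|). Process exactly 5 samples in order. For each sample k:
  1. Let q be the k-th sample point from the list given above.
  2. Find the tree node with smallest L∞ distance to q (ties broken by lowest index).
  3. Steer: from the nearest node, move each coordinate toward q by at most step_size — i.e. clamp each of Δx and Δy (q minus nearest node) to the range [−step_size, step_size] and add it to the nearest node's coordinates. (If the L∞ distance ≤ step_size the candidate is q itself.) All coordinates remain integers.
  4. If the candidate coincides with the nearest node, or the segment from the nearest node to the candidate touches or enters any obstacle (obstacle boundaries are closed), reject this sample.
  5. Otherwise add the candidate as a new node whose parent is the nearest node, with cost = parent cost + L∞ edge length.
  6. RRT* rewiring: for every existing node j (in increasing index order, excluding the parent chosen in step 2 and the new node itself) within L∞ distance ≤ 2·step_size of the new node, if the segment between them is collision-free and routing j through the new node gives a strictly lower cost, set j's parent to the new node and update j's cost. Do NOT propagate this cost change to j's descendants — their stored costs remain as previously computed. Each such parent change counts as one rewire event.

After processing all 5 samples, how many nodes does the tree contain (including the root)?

Node count: 5

1. q=(5,20) nearest=0 d=19 new=(5,6) → add node 1 parent=0 cost=5
2. q=(11,15) nearest=1 d=9 new=(10,11) → add node 2 parent=1 cost=10
3. q=(4,25) nearest=2 d=14 new=(5,16) → add node 3 parent=2 cost=15
4. q=(26,13) nearest=2 d=16 new=(15,13) → add node 4 parent=2 cost=15
5. q=(33,25) nearest=4 d=18 new=(20,18) → blocked by [18,21]×[16,19], reject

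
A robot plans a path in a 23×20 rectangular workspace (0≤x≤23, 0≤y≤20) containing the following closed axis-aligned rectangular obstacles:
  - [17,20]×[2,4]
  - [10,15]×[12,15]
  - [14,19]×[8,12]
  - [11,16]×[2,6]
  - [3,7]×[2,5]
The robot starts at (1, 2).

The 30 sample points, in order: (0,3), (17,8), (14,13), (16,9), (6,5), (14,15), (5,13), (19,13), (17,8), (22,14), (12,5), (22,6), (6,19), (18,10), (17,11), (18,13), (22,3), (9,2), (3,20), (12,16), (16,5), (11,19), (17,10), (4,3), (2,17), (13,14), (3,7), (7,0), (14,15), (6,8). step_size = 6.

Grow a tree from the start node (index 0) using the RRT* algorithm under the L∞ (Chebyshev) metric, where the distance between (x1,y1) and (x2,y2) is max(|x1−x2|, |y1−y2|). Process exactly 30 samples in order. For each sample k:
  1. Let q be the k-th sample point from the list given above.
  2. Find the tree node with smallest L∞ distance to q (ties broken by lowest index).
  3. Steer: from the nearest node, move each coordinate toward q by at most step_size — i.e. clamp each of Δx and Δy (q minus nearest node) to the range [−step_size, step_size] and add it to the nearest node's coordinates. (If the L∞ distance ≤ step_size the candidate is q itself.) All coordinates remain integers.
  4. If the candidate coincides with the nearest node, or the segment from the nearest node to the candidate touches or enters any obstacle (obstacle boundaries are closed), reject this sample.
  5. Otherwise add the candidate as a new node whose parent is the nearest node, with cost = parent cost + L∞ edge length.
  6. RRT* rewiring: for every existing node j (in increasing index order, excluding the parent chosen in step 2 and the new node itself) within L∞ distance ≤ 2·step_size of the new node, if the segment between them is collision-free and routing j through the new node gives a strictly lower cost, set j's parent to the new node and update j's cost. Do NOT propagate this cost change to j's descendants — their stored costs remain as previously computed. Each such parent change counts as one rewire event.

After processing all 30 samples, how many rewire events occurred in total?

Rewire events: 5

1. q=(0,3) nearest=0 d=1 new=(0,3) → add node 1 parent=0 cost=1
2. q=(17,8) nearest=0 d=16 new=(7,8) → blocked by [3,7]×[2,5], reject
3. q=(14,13) nearest=0 d=13 new=(7,8) → blocked by [3,7]×[2,5], reject
4. q=(16,9) nearest=0 d=15 new=(7,8) → blocked by [3,7]×[2,5], reject
5. q=(6,5) nearest=0 d=5 new=(6,5) → blocked by [3,7]×[2,5], reject
6. q=(14,15) nearest=0 d=13 new=(7,8) → blocked by [3,7]×[2,5], reject
7. q=(5,13) nearest=1 d=10 new=(5,9) → add node 2 parent=1 cost=7
8. q=(19,13) nearest=2 d=14 new=(11,13) → blocked by [10,15]×[12,15], reject
9. q=(17,8) nearest=2 d=12 new=(11,8) → add node 3 parent=2 cost=13
10. q=(22,14) nearest=3 d=11 new=(17,14) → blocked by [10,15]×[12,15], reject
11. q=(12,5) nearest=3 d=3 new=(12,5) → blocked by [11,16]×[2,6], reject
12. q=(22,6) nearest=3 d=11 new=(17,6) → add node 4 parent=3 cost=19
13. q=(6,19) nearest=2 d=10 new=(6,15) → add node 5 parent=2 cost=13
14. q=(18,10) nearest=4 d=4 new=(18,10) → blocked by [14,19]×[8,12], reject
15. q=(17,11) nearest=4 d=5 new=(17,11) → blocked by [14,19]×[8,12], reject
16. q=(18,13) nearest=3 d=7 new=(17,13) → blocked by [14,19]×[8,12], reject
17. q=(22,3) nearest=4 d=5 new=(22,3) → add node 6 parent=4 cost=24
18. q=(9,2) nearest=3 d=6 new=(9,2) → add node 7 parent=3 cost=19
19. q=(3,20) nearest=5 d=5 new=(3,20) → add node 8 parent=5 cost=18
20. q=(12,16) nearest=5 d=6 new=(12,16) → add node 9 parent=5 cost=19
21. q=(16,5) nearest=4 d=1 new=(16,5) → blocked by [11,16]×[2,6], reject
22. q=(11,19) nearest=9 d=3 new=(11,19) → add node 10 parent=9 cost=22
23. q=(17,10) nearest=4 d=4 new=(17,10) → blocked by [14,19]×[8,12], reject
24. q=(4,3) nearest=0 d=3 new=(4,3) → blocked by [3,7]×[2,5], reject
25. q=(2,17) nearest=8 d=3 new=(2,17) → add node 11 parent=8 cost=21
26. q=(13,14) nearest=9 d=2 new=(13,14) → blocked by [10,15]×[12,15], reject
27. q=(3,7) nearest=2 d=2 new=(3,7) → add node 12 parent=2 cost=9; rewire 10→12 (21<22); rewire 11→12 (19<21)
28. q=(7,0) nearest=7 d=2 new=(7,0) → add node 13 parent=7 cost=21
29. q=(14,15) nearest=9 d=2 new=(14,15) → blocked by [10,15]×[12,15], reject
30. q=(6,8) nearest=2 d=1 new=(6,8) → add node 14 parent=2 cost=8; rewire 7→14 (14<19); rewire 10→14 (19<21); rewire 11→14 (17<19)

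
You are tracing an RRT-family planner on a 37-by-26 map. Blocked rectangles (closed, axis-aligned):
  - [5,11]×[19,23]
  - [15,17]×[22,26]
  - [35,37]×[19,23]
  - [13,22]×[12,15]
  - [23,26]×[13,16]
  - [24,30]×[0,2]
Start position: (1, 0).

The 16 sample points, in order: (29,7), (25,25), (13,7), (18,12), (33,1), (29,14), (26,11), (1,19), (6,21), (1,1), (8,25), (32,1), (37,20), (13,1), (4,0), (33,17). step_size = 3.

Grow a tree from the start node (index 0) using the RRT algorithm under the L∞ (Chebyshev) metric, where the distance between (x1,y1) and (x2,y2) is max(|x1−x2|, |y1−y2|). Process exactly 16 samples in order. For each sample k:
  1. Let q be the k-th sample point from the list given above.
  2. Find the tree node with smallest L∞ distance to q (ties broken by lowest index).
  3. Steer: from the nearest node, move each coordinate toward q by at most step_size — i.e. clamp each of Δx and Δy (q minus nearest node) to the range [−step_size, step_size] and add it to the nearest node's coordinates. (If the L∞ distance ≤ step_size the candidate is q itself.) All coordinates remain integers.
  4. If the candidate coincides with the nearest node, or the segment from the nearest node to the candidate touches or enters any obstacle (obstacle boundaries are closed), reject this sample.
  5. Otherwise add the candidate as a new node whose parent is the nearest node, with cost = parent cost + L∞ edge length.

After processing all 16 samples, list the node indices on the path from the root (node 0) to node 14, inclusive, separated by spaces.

1. q=(29,7) nearest=0 d=28 new=(4,3) → add node 1 parent=0 cost=3
2. q=(25,25) nearest=1 d=22 new=(7,6) → add node 2 parent=1 cost=6
3. q=(13,7) nearest=2 d=6 new=(10,7) → add node 3 parent=2 cost=9
4. q=(18,12) nearest=3 d=8 new=(13,10) → add node 4 parent=3 cost=12
5. q=(33,1) nearest=4 d=20 new=(16,7) → add node 5 parent=4 cost=15
6. q=(29,14) nearest=5 d=13 new=(19,10) → add node 6 parent=5 cost=18
7. q=(26,11) nearest=6 d=7 new=(22,11) → add node 7 parent=6 cost=21
8. q=(1,19) nearest=3 d=12 new=(7,10) → add node 8 parent=3 cost=12
9. q=(6,21) nearest=4 d=11 new=(10,13) → add node 9 parent=4 cost=15
10. q=(1,1) nearest=0 d=1 new=(1,1) → add node 10 parent=0 cost=1
11. q=(8,25) nearest=9 d=12 new=(8,16) → add node 11 parent=9 cost=18
12. q=(32,1) nearest=7 d=10 new=(25,8) → add node 12 parent=7 cost=24
13. q=(37,20) nearest=12 d=12 new=(28,11) → add node 13 parent=12 cost=27
14. q=(13,1) nearest=2 d=6 new=(10,3) → add node 14 parent=2 cost=9
15. q=(4,0) nearest=0 d=3 new=(4,0) → add node 15 parent=0 cost=3
16. q=(33,17) nearest=13 d=6 new=(31,14) → add node 16 parent=13 cost=30

Path: 0 1 2 14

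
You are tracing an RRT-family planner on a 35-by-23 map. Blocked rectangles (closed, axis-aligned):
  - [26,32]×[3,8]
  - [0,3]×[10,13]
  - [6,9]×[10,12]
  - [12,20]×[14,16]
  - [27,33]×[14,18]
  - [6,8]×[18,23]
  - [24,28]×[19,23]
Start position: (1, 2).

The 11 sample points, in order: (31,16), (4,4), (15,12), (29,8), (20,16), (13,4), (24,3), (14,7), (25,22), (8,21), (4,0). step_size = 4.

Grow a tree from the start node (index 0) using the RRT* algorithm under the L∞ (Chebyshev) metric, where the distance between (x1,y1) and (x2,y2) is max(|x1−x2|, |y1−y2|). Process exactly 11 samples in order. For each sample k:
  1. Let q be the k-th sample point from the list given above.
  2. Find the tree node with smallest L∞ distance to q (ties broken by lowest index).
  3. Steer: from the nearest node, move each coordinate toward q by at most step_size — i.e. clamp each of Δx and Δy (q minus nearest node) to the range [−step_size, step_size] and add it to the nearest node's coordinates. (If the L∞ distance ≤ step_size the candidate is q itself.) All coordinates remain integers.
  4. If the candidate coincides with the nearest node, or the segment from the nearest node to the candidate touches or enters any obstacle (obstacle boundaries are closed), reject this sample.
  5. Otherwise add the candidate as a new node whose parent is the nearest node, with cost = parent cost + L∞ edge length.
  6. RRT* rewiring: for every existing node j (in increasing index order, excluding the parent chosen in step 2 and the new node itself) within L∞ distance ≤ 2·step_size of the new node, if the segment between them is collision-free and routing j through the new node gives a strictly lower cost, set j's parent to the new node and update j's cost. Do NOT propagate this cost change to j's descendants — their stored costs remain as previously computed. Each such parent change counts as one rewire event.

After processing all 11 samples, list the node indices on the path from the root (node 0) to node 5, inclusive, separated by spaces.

Path: 0 1 3 5

1. q=(31,16) nearest=0 d=30 new=(5,6) → add node 1 parent=0 cost=4
2. q=(4,4) nearest=1 d=2 new=(4,4) → add node 2 parent=1 cost=6
3. q=(15,12) nearest=1 d=10 new=(9,10) → blocked by [6,9]×[10,12], reject
4. q=(29,8) nearest=1 d=24 new=(9,8) → add node 3 parent=1 cost=8
5. q=(20,16) nearest=3 d=11 new=(13,12) → add node 4 parent=3 cost=12
6. q=(13,4) nearest=3 d=4 new=(13,4) → add node 5 parent=3 cost=12
7. q=(24,3) nearest=4 d=11 new=(17,8) → add node 6 parent=4 cost=16
8. q=(14,7) nearest=5 d=3 new=(14,7) → add node 7 parent=5 cost=15
9. q=(25,22) nearest=4 d=12 new=(17,16) → blocked by [12,20]×[14,16], reject
10. q=(8,21) nearest=4 d=9 new=(9,16) → add node 8 parent=4 cost=16
11. q=(4,0) nearest=0 d=3 new=(4,0) → add node 9 parent=0 cost=3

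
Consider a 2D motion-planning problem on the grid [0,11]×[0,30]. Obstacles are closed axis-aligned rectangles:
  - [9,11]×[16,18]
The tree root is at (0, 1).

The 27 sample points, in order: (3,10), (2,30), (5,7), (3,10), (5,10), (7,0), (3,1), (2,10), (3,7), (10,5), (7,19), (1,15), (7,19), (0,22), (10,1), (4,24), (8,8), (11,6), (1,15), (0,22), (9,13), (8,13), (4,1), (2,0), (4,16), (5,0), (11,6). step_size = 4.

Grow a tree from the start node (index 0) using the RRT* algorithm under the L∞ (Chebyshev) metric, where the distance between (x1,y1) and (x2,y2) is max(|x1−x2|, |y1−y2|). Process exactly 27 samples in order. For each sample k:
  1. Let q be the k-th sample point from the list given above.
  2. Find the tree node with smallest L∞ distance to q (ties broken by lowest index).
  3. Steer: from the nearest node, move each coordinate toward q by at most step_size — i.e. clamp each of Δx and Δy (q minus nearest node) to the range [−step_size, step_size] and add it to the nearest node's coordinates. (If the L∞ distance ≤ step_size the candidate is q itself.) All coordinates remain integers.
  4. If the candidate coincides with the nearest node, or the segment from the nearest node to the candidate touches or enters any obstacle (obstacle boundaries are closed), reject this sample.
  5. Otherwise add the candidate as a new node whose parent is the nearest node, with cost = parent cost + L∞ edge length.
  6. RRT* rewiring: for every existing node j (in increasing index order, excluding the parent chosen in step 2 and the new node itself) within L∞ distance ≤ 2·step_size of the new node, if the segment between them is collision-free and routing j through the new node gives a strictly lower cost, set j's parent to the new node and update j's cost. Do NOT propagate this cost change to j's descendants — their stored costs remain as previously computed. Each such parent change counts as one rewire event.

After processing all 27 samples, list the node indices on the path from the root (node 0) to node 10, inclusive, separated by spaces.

1. q=(3,10) nearest=0 d=9 new=(3,5) → add node 1 parent=0 cost=4
2. q=(2,30) nearest=1 d=25 new=(2,9) → add node 2 parent=1 cost=8
3. q=(5,7) nearest=1 d=2 new=(5,7) → add node 3 parent=1 cost=6
4. q=(3,10) nearest=2 d=1 new=(3,10) → add node 4 parent=2 cost=9
5. q=(5,10) nearest=4 d=2 new=(5,10) → add node 5 parent=4 cost=11
6. q=(7,0) nearest=1 d=5 new=(7,1) → add node 6 parent=1 cost=8
7. q=(3,1) nearest=0 d=3 new=(3,1) → add node 7 parent=0 cost=3; rewire 6→7 (7<8)
8. q=(2,10) nearest=2 d=1 new=(2,10) → add node 8 parent=2 cost=9
9. q=(3,7) nearest=1 d=2 new=(3,7) → add node 9 parent=1 cost=6; rewire 5→9 (9<11)
10. q=(10,5) nearest=6 d=4 new=(10,5) → add node 10 parent=6 cost=11
11. q=(7,19) nearest=4 d=9 new=(7,14) → add node 11 parent=4 cost=13
12. q=(1,15) nearest=4 d=5 new=(1,14) → add node 12 parent=4 cost=13
13. q=(7,19) nearest=11 d=5 new=(7,18) → add node 13 parent=11 cost=17
14. q=(0,22) nearest=13 d=7 new=(3,22) → add node 14 parent=13 cost=21
15. q=(10,1) nearest=6 d=3 new=(10,1) → add node 15 parent=6 cost=10
16. q=(4,24) nearest=14 d=2 new=(4,24) → add node 16 parent=14 cost=23
17. q=(8,8) nearest=3 d=3 new=(8,8) → add node 17 parent=3 cost=9
18. q=(11,6) nearest=10 d=1 new=(11,6) → add node 18 parent=10 cost=12
19. q=(1,15) nearest=12 d=1 new=(1,15) → add node 19 parent=12 cost=14
20. q=(0,22) nearest=14 d=3 new=(0,22) → add node 20 parent=14 cost=24
21. q=(9,13) nearest=11 d=2 new=(9,13) → add node 21 parent=11 cost=15
22. q=(8,13) nearest=11 d=1 new=(8,13) → add node 22 parent=11 cost=14
23. q=(4,1) nearest=7 d=1 new=(4,1) → add node 23 parent=7 cost=4; rewire 10→23 (10<11); rewire 18→23 (11<12)
24. q=(2,0) nearest=7 d=1 new=(2,0) → add node 24 parent=7 cost=4
25. q=(4,16) nearest=11 d=3 new=(4,16) → add node 25 parent=11 cost=16; rewire 20→25 (22<24)
26. q=(5,0) nearest=23 d=1 new=(5,0) → add node 26 parent=23 cost=5
27. q=(11,6) nearest=18 d=0 → coincident, reject

Path: 0 7 23 10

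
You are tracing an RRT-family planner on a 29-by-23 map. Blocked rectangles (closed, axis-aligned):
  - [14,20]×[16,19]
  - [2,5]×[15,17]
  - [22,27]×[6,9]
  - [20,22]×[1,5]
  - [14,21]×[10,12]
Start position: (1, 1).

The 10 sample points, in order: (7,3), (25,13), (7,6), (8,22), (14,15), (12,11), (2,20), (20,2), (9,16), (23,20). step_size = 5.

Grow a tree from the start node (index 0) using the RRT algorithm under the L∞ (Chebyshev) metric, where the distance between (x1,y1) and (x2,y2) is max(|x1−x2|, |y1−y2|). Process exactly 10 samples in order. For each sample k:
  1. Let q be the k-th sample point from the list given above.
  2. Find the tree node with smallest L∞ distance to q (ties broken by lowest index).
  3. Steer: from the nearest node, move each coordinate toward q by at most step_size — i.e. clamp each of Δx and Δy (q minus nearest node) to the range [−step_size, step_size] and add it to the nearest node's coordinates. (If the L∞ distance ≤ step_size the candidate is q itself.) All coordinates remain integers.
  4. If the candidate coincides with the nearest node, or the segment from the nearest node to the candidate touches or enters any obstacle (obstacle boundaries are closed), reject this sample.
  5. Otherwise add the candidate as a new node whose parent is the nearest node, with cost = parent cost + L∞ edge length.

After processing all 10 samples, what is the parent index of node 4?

Parent of node 4: 2

1. q=(7,3) nearest=0 d=6 new=(6,3) → add node 1 parent=0 cost=5
2. q=(25,13) nearest=1 d=19 new=(11,8) → add node 2 parent=1 cost=10
3. q=(7,6) nearest=1 d=3 new=(7,6) → add node 3 parent=1 cost=8
4. q=(8,22) nearest=2 d=14 new=(8,13) → add node 4 parent=2 cost=15
5. q=(14,15) nearest=4 d=6 new=(13,15) → add node 5 parent=4 cost=20
6. q=(12,11) nearest=2 d=3 new=(12,11) → add node 6 parent=2 cost=13
7. q=(2,20) nearest=4 d=7 new=(3,18) → blocked by [2,5]×[15,17], reject
8. q=(20,2) nearest=2 d=9 new=(16,3) → add node 7 parent=2 cost=15
9. q=(9,16) nearest=4 d=3 new=(9,16) → add node 8 parent=4 cost=18
10. q=(23,20) nearest=5 d=10 new=(18,20) → blocked by [14,20]×[16,19], reject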